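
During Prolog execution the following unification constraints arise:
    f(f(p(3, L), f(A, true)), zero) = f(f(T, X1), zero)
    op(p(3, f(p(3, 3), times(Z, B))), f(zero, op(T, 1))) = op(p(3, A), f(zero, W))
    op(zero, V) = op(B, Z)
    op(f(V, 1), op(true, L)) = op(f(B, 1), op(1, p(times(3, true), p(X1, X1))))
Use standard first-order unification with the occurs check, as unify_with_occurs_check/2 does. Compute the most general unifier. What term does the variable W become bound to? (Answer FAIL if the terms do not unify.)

FAIL

Decompose f/2: f(p(3, L), f(A, true)) = f(T, X1),  zero = zero.
Decompose f/2: p(3, L) = T,  f(A, true) = X1.
Bind T := p(3, L); substituting into the one remaining equation that mentions T gives: op(p(3, f(p(3, 3), times(Z, B))), f(zero, op(p(3, L), 1))) = op(p(3, A), f(zero, W)).
Bind X1 := f(A, true); substituting into the one remaining equation that mentions X1 gives: op(f(V, 1), op(true, L)) = op(f(B, 1), op(1, p(times(3, true), p(f(A, true), f(A, true))))).
Delete trivial equation zero = zero.
Decompose op/2: p(3, f(p(3, 3), times(Z, B))) = p(3, A),  f(zero, op(p(3, L), 1)) = f(zero, W).
Decompose p/2: 3 = 3,  f(p(3, 3), times(Z, B)) = A.
Delete trivial equation 3 = 3.
Bind A := f(p(3, 3), times(Z, B)); substituting into the one remaining equation that mentions A gives: op(f(V, 1), op(true, L)) = op(f(B, 1), op(1, p(times(3, true), p(f(f(p(3, 3), times(Z, B)), true), f(f(p(3, 3), times(Z, B)), true))))). Substituting into the earlier binding gives X1 := f(f(p(3, 3), times(Z, B)), true).
Decompose f/2: zero = zero,  op(p(3, L), 1) = W.
Delete trivial equation zero = zero.
Bind W := op(p(3, L), 1); no other remaining equation mentions W.
Decompose op/2: zero = B,  V = Z.
Bind B := zero; substituting into the one remaining equation that mentions B gives: op(f(V, 1), op(true, L)) = op(f(zero, 1), op(1, p(times(3, true), p(f(f(p(3, 3), times(Z, zero)), true), f(f(p(3, 3), times(Z, zero)), true))))). Substituting into the earlier bindings gives X1 := f(f(p(3, 3), times(Z, zero)), true), A := f(p(3, 3), times(Z, zero)).
Bind V := Z; substituting into the remaining equation gives: op(f(Z, 1), op(true, L)) = op(f(zero, 1), op(1, p(times(3, true), p(f(f(p(3, 3), times(Z, zero)), true), f(f(p(3, 3), times(Z, zero)), true))))).
Decompose op/2: f(Z, 1) = f(zero, 1),  op(true, L) = op(1, p(times(3, true), p(f(f(p(3, 3), times(Z, zero)), true), f(f(p(3, 3), times(Z, zero)), true)))).
Decompose f/2: Z = zero,  1 = 1.
Bind Z := zero; substituting into the one remaining equation that mentions Z gives: op(true, L) = op(1, p(times(3, true), p(f(f(p(3, 3), times(zero, zero)), true), f(f(p(3, 3), times(zero, zero)), true)))). Substituting into the earlier bindings gives X1 := f(f(p(3, 3), times(zero, zero)), true), A := f(p(3, 3), times(zero, zero)), V := zero.
Delete trivial equation 1 = 1.
Decompose op/2: true = 1,  L = p(times(3, true), p(f(f(p(3, 3), times(zero, zero)), true), f(f(p(3, 3), times(zero, zero)), true))).
Clash: constants true and 1 differ; no unifier exists.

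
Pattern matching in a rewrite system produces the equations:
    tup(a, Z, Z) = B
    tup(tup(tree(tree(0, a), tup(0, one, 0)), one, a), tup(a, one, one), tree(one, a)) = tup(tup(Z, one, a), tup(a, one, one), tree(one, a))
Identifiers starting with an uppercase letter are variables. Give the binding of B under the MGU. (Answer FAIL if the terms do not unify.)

tup(a, tree(tree(0, a), tup(0, one, 0)), tree(tree(0, a), tup(0, one, 0)))

Bind B := tup(a, Z, Z); no other remaining equation mentions B.
Decompose tup/3: tup(tree(tree(0, a), tup(0, one, 0)), one, a) = tup(Z, one, a),  tup(a, one, one) = tup(a, one, one),  tree(one, a) = tree(one, a).
Decompose tup/3: tree(tree(0, a), tup(0, one, 0)) = Z,  one = one,  a = a.
Bind Z := tree(tree(0, a), tup(0, one, 0)); no other remaining equation mentions Z. Substituting into the earlier binding gives B := tup(a, tree(tree(0, a), tup(0, one, 0)), tree(tree(0, a), tup(0, one, 0))).
Delete trivial equation one = one.
Delete trivial equation a = a.
Delete trivial equation tup(a, one, one) = tup(a, one, one).
Delete trivial equation tree(one, a) = tree(one, a).
MGU = { B -> tup(a, tree(tree(0, a), tup(0, one, 0)), tree(tree(0, a), tup(0, one, 0))), Z -> tree(tree(0, a), tup(0, one, 0)) }, so B -> tup(a, tree(tree(0, a), tup(0, one, 0)), tree(tree(0, a), tup(0, one, 0))).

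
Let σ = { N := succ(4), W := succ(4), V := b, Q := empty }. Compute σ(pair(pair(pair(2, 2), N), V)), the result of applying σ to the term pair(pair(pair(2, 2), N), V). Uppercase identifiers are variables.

Replace each occurrence of N with succ(4).
Replace each occurrence of V with b.
Result: pair(pair(pair(2, 2), succ(4)), b).

pair(pair(pair(2, 2), succ(4)), b)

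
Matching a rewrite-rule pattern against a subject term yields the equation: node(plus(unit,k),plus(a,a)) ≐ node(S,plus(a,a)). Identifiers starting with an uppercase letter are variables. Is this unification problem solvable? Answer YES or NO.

Decompose node/2: plus(unit,k) ≐ S,  plus(a,a) ≐ plus(a,a).
Bind S := plus(unit,k); no other remaining equation mentions S.
Delete trivial equation plus(a,a) ≐ plus(a,a).
No equations remain and no clash or occurs-check failure arose, so a unifier exists.

YES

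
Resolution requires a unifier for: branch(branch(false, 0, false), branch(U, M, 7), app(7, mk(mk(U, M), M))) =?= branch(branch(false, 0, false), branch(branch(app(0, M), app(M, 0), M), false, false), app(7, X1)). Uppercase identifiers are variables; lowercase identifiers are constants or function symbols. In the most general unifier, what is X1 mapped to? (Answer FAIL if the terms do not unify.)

Decompose branch/3: branch(false, 0, false) =?= branch(false, 0, false),  branch(U, M, 7) =?= branch(branch(app(0, M), app(M, 0), M), false, false),  app(7, mk(mk(U, M), M)) =?= app(7, X1).
Delete trivial equation branch(false, 0, false) =?= branch(false, 0, false).
Decompose branch/3: U =?= branch(app(0, M), app(M, 0), M),  M =?= false,  7 =?= false.
Bind U := branch(app(0, M), app(M, 0), M); substituting into the one remaining equation that mentions U gives: app(7, mk(mk(branch(app(0, M), app(M, 0), M), M), M)) =?= app(7, X1).
Bind M := false; substituting into the one remaining equation that mentions M gives: app(7, mk(mk(branch(app(0, false), app(false, 0), false), false), false)) =?= app(7, X1). Substituting into the earlier binding gives U := branch(app(0, false), app(false, 0), false).
Clash: constants 7 and false differ; no unifier exists.

FAIL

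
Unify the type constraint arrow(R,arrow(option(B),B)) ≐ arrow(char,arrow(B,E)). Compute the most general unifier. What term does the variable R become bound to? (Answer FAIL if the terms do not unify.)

FAIL

Decompose arrow/2: R ≐ char,  arrow(option(B),B) ≐ arrow(B,E).
Bind R := char; no other remaining equation mentions R.
Decompose arrow/2: option(B) ≐ B,  B ≐ E.
Occurs check fails: B occurs in option(B); the equation B ≐ option(B) has no finite solution.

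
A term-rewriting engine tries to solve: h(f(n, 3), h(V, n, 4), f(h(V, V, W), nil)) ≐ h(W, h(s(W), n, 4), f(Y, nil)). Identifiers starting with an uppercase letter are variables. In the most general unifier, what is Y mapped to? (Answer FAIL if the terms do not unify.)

Decompose h/3: f(n, 3) ≐ W,  h(V, n, 4) ≐ h(s(W), n, 4),  f(h(V, V, W), nil) ≐ f(Y, nil).
Bind W := f(n, 3); substituting into the remaining equations gives: h(V, n, 4) ≐ h(s(f(n, 3)), n, 4),  f(h(V, V, f(n, 3)), nil) ≐ f(Y, nil).
Decompose h/3: V ≐ s(f(n, 3)),  n ≐ n,  4 ≐ 4.
Bind V := s(f(n, 3)); substituting into the one remaining equation that mentions V gives: f(h(s(f(n, 3)), s(f(n, 3)), f(n, 3)), nil) ≐ f(Y, nil).
Delete trivial equation n ≐ n.
Delete trivial equation 4 ≐ 4.
Decompose f/2: h(s(f(n, 3)), s(f(n, 3)), f(n, 3)) ≐ Y,  nil ≐ nil.
Bind Y := h(s(f(n, 3)), s(f(n, 3)), f(n, 3)); no other remaining equation mentions Y.
Delete trivial equation nil ≐ nil.
MGU = { W := f(n, 3), V := s(f(n, 3)), Y := h(s(f(n, 3)), s(f(n, 3)), f(n, 3)) }, so Y := h(s(f(n, 3)), s(f(n, 3)), f(n, 3)).

h(s(f(n, 3)), s(f(n, 3)), f(n, 3))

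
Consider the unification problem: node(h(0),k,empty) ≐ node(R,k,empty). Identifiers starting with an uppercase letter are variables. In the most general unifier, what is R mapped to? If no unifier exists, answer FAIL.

h(0)

Decompose node/3: h(0) ≐ R,  k ≐ k,  empty ≐ empty.
Bind R := h(0); no other remaining equation mentions R.
Delete trivial equation k ≐ k.
Delete trivial equation empty ≐ empty.
MGU = { R -> h(0) }, so R -> h(0).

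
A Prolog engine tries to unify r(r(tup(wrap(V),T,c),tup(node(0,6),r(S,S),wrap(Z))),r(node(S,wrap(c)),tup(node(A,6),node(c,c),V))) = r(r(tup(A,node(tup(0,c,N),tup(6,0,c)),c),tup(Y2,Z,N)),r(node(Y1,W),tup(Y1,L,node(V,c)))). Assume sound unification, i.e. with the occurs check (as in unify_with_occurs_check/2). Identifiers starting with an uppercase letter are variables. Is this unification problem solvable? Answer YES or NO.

Decompose r/2: r(tup(wrap(V),T,c),tup(node(0,6),r(S,S),wrap(Z))) = r(tup(A,node(tup(0,c,N),tup(6,0,c)),c),tup(Y2,Z,N)),  r(node(S,wrap(c)),tup(node(A,6),node(c,c),V)) = r(node(Y1,W),tup(Y1,L,node(V,c))).
Decompose r/2: tup(wrap(V),T,c) = tup(A,node(tup(0,c,N),tup(6,0,c)),c),  tup(node(0,6),r(S,S),wrap(Z)) = tup(Y2,Z,N).
Decompose tup/3: wrap(V) = A,  T = node(tup(0,c,N),tup(6,0,c)),  c = c.
Bind A := wrap(V); substituting into the one remaining equation that mentions A gives: r(node(S,wrap(c)),tup(node(wrap(V),6),node(c,c),V)) = r(node(Y1,W),tup(Y1,L,node(V,c))).
Bind T := node(tup(0,c,N),tup(6,0,c)); no other remaining equation mentions T.
Delete trivial equation c = c.
Decompose tup/3: node(0,6) = Y2,  r(S,S) = Z,  wrap(Z) = N.
Bind Y2 := node(0,6); no other remaining equation mentions Y2.
Bind Z := r(S,S); substituting into the one remaining equation that mentions Z gives: wrap(r(S,S)) = N.
Bind N := wrap(r(S,S)); no other remaining equation mentions N. Substituting into the earlier binding gives T := node(tup(0,c,wrap(r(S,S))),tup(6,0,c)).
Decompose r/2: node(S,wrap(c)) = node(Y1,W),  tup(node(wrap(V),6),node(c,c),V) = tup(Y1,L,node(V,c)).
Decompose node/2: S = Y1,  wrap(c) = W.
Bind S := Y1; no other remaining equation mentions S. Substituting into the earlier bindings gives T := node(tup(0,c,wrap(r(Y1,Y1))),tup(6,0,c)), Z := r(Y1,Y1), N := wrap(r(Y1,Y1)).
Bind W := wrap(c); no other remaining equation mentions W.
Decompose tup/3: node(wrap(V),6) = Y1,  node(c,c) = L,  V = node(V,c).
Bind Y1 := node(wrap(V),6); no other remaining equation mentions Y1. Substituting into the earlier bindings gives T := node(tup(0,c,wrap(r(node(wrap(V),6),node(wrap(V),6)))),tup(6,0,c)), Z := r(node(wrap(V),6),node(wrap(V),6)), N := wrap(r(node(wrap(V),6),node(wrap(V),6))), S := node(wrap(V),6).
Bind L := node(c,c); no other remaining equation mentions L.
Occurs check fails: V occurs in node(V,c); the equation V = node(V,c) has no finite solution.

NO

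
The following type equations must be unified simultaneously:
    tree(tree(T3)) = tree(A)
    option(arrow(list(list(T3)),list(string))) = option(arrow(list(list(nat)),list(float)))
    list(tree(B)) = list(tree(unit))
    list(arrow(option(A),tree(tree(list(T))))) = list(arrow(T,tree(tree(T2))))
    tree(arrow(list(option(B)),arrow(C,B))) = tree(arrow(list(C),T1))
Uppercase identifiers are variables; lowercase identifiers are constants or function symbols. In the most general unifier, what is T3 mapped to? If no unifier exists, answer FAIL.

FAIL

Decompose tree/1: tree(T3) = A.
Bind A := tree(T3); substituting into the one remaining equation that mentions A gives: list(arrow(option(tree(T3)),tree(tree(list(T))))) = list(arrow(T,tree(tree(T2)))).
Decompose option/1: arrow(list(list(T3)),list(string)) = arrow(list(list(nat)),list(float)).
Decompose arrow/2: list(list(T3)) = list(list(nat)),  list(string) = list(float).
Decompose list/1: list(T3) = list(nat).
Decompose list/1: T3 = nat.
Bind T3 := nat; substituting into the one remaining equation that mentions T3 gives: list(arrow(option(tree(nat)),tree(tree(list(T))))) = list(arrow(T,tree(tree(T2)))). Substituting into the earlier binding gives A := tree(nat).
Decompose list/1: string = float.
Clash: constants string and float differ; no unifier exists.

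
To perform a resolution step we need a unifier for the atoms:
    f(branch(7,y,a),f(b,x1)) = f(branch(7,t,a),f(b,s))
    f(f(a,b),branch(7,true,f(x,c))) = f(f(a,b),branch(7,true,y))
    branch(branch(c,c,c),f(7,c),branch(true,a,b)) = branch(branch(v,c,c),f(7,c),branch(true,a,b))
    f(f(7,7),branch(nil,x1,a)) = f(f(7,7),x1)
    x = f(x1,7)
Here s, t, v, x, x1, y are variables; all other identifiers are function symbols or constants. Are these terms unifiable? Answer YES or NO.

NO

Decompose f/2: branch(7,y,a) = branch(7,t,a),  f(b,x1) = f(b,s).
Decompose branch/3: 7 = 7,  y = t,  a = a.
Delete trivial equation 7 = 7.
Bind y := t; substituting into the one remaining equation that mentions y gives: f(f(a,b),branch(7,true,f(x,c))) = f(f(a,b),branch(7,true,t)).
Delete trivial equation a = a.
Decompose f/2: b = b,  x1 = s.
Delete trivial equation b = b.
Bind x1 := s; substituting into the 2 remaining equations that mention x1 gives: f(f(7,7),branch(nil,s,a)) = f(f(7,7),s),  x = f(s,7).
Decompose f/2: f(a,b) = f(a,b),  branch(7,true,f(x,c)) = branch(7,true,t).
Delete trivial equation f(a,b) = f(a,b).
Decompose branch/3: 7 = 7,  true = true,  f(x,c) = t.
Delete trivial equation 7 = 7.
Delete trivial equation true = true.
Bind t := f(x,c); no other remaining equation mentions t. Substituting into the earlier binding gives y := f(x,c).
Decompose branch/3: branch(c,c,c) = branch(v,c,c),  f(7,c) = f(7,c),  branch(true,a,b) = branch(true,a,b).
Decompose branch/3: c = v,  c = c,  c = c.
Bind v := c; no other remaining equation mentions v.
Delete trivial equation c = c.
Delete trivial equation c = c.
Delete trivial equation f(7,c) = f(7,c).
Delete trivial equation branch(true,a,b) = branch(true,a,b).
Decompose f/2: f(7,7) = f(7,7),  branch(nil,s,a) = s.
Delete trivial equation f(7,7) = f(7,7).
Occurs check fails: s occurs in branch(nil,s,a); the equation s = branch(nil,s,a) has no finite solution.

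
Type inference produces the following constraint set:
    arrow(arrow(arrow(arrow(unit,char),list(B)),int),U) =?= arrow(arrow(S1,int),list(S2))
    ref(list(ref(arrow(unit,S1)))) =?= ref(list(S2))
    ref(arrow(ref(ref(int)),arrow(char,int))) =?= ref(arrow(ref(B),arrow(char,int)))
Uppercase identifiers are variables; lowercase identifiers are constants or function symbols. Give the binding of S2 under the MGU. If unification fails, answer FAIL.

Decompose arrow/2: arrow(arrow(arrow(unit,char),list(B)),int) =?= arrow(S1,int),  U =?= list(S2).
Decompose arrow/2: arrow(arrow(unit,char),list(B)) =?= S1,  int =?= int.
Bind S1 := arrow(arrow(unit,char),list(B)); substituting into the one remaining equation that mentions S1 gives: ref(list(ref(arrow(unit,arrow(arrow(unit,char),list(B)))))) =?= ref(list(S2)).
Delete trivial equation int =?= int.
Bind U := list(S2); no other remaining equation mentions U.
Decompose ref/1: list(ref(arrow(unit,arrow(arrow(unit,char),list(B))))) =?= list(S2).
Decompose list/1: ref(arrow(unit,arrow(arrow(unit,char),list(B)))) =?= S2.
Bind S2 := ref(arrow(unit,arrow(arrow(unit,char),list(B)))); no other remaining equation mentions S2. Substituting into the earlier binding gives U := list(ref(arrow(unit,arrow(arrow(unit,char),list(B))))).
Decompose ref/1: arrow(ref(ref(int)),arrow(char,int)) =?= arrow(ref(B),arrow(char,int)).
Decompose arrow/2: ref(ref(int)) =?= ref(B),  arrow(char,int) =?= arrow(char,int).
Decompose ref/1: ref(int) =?= B.
Bind B := ref(int); no other remaining equation mentions B. Substituting into the earlier bindings gives S1 := arrow(arrow(unit,char),list(ref(int))), U := list(ref(arrow(unit,arrow(arrow(unit,char),list(ref(int)))))), S2 := ref(arrow(unit,arrow(arrow(unit,char),list(ref(int))))).
Delete trivial equation arrow(char,int) =?= arrow(char,int).
MGU = { S1 -> arrow(arrow(unit,char),list(ref(int))), U -> list(ref(arrow(unit,arrow(arrow(unit,char),list(ref(int)))))), S2 -> ref(arrow(unit,arrow(arrow(unit,char),list(ref(int))))), B -> ref(int) }, so S2 -> ref(arrow(unit,arrow(arrow(unit,char),list(ref(int))))).

ref(arrow(unit,arrow(arrow(unit,char),list(ref(int)))))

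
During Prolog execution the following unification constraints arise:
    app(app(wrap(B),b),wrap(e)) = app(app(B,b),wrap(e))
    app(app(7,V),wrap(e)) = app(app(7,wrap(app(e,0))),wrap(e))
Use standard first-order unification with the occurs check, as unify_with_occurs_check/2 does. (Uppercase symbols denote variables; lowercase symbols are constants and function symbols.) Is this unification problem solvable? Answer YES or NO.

Decompose app/2: app(wrap(B),b) = app(B,b),  wrap(e) = wrap(e).
Decompose app/2: wrap(B) = B,  b = b.
Occurs check fails: B occurs in wrap(B); the equation B = wrap(B) has no finite solution.

NO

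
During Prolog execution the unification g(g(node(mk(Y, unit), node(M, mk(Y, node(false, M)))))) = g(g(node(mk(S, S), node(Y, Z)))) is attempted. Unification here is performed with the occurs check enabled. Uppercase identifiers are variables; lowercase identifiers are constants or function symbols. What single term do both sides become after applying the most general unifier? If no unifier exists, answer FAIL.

Decompose g/1: g(node(mk(Y, unit), node(M, mk(Y, node(false, M))))) = g(node(mk(S, S), node(Y, Z))).
Decompose g/1: node(mk(Y, unit), node(M, mk(Y, node(false, M)))) = node(mk(S, S), node(Y, Z)).
Decompose node/2: mk(Y, unit) = mk(S, S),  node(M, mk(Y, node(false, M))) = node(Y, Z).
Decompose mk/2: Y = S,  unit = S.
Bind Y := S; substituting into the one remaining equation that mentions Y gives: node(M, mk(S, node(false, M))) = node(S, Z).
Bind S := unit; substituting into the remaining equation gives: node(M, mk(unit, node(false, M))) = node(unit, Z). Substituting into the earlier binding gives Y := unit.
Decompose node/2: M = unit,  mk(unit, node(false, M)) = Z.
Bind M := unit; substituting into the remaining equation gives: mk(unit, node(false, unit)) = Z.
Bind Z := mk(unit, node(false, unit)).
Applying the MGU to either side gives g(g(node(mk(unit, unit), node(unit, mk(unit, node(false, unit)))))).

g(g(node(mk(unit, unit), node(unit, mk(unit, node(false, unit))))))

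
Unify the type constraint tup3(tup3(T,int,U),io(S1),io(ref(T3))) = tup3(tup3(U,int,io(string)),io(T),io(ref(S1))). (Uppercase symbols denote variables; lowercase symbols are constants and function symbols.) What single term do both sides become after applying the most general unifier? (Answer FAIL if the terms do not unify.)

Decompose tup3/3: tup3(T,int,U) = tup3(U,int,io(string)),  io(S1) = io(T),  io(ref(T3)) = io(ref(S1)).
Decompose tup3/3: T = U,  int = int,  U = io(string).
Bind T := U; substituting into the one remaining equation that mentions T gives: io(S1) = io(U).
Delete trivial equation int = int.
Bind U := io(string); substituting into the one remaining equation that mentions U gives: io(S1) = io(io(string)). Substituting into the earlier binding gives T := io(string).
Decompose io/1: S1 = io(string).
Bind S1 := io(string); substituting into the remaining equation gives: io(ref(T3)) = io(ref(io(string))).
Decompose io/1: ref(T3) = ref(io(string)).
Decompose ref/1: T3 = io(string).
Bind T3 := io(string).
Applying the MGU to either side gives tup3(tup3(io(string),int,io(string)),io(io(string)),io(ref(io(string)))).

tup3(tup3(io(string),int,io(string)),io(io(string)),io(ref(io(string))))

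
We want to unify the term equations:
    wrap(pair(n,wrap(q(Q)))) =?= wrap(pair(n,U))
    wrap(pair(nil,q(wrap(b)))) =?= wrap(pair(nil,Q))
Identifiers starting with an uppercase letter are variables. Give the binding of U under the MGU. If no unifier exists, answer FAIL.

wrap(q(q(wrap(b))))

Decompose wrap/1: pair(n,wrap(q(Q))) =?= pair(n,U).
Decompose pair/2: n =?= n,  wrap(q(Q)) =?= U.
Delete trivial equation n =?= n.
Bind U := wrap(q(Q)); no other remaining equation mentions U.
Decompose wrap/1: pair(nil,q(wrap(b))) =?= pair(nil,Q).
Decompose pair/2: nil =?= nil,  q(wrap(b)) =?= Q.
Delete trivial equation nil =?= nil.
Bind Q := q(wrap(b)). Substituting into the earlier binding gives U := wrap(q(q(wrap(b)))).
MGU = { U -> wrap(q(q(wrap(b)))), Q -> q(wrap(b)) }, so U -> wrap(q(q(wrap(b)))).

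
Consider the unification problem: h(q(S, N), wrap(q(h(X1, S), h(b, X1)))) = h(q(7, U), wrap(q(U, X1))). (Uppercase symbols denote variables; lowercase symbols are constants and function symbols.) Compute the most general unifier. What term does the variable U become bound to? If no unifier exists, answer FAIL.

FAIL

Decompose h/2: q(S, N) = q(7, U),  wrap(q(h(X1, S), h(b, X1))) = wrap(q(U, X1)).
Decompose q/2: S = 7,  N = U.
Bind S := 7; substituting into the one remaining equation that mentions S gives: wrap(q(h(X1, 7), h(b, X1))) = wrap(q(U, X1)).
Bind N := U; no other remaining equation mentions N.
Decompose wrap/1: q(h(X1, 7), h(b, X1)) = q(U, X1).
Decompose q/2: h(X1, 7) = U,  h(b, X1) = X1.
Bind U := h(X1, 7); no other remaining equation mentions U. Substituting into the earlier binding gives N := h(X1, 7).
Occurs check fails: X1 occurs in h(b, X1); the equation X1 = h(b, X1) has no finite solution.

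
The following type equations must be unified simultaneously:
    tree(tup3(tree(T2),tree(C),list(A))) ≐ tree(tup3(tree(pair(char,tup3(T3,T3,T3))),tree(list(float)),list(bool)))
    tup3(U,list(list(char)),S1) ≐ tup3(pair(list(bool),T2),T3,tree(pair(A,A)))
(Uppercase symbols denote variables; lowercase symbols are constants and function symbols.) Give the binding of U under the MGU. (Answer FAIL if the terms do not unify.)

Decompose tree/1: tup3(tree(T2),tree(C),list(A)) ≐ tup3(tree(pair(char,tup3(T3,T3,T3))),tree(list(float)),list(bool)).
Decompose tup3/3: tree(T2) ≐ tree(pair(char,tup3(T3,T3,T3))),  tree(C) ≐ tree(list(float)),  list(A) ≐ list(bool).
Decompose tree/1: T2 ≐ pair(char,tup3(T3,T3,T3)).
Bind T2 := pair(char,tup3(T3,T3,T3)); substituting into the one remaining equation that mentions T2 gives: tup3(U,list(list(char)),S1) ≐ tup3(pair(list(bool),pair(char,tup3(T3,T3,T3))),T3,tree(pair(A,A))).
Decompose tree/1: C ≐ list(float).
Bind C := list(float); no other remaining equation mentions C.
Decompose list/1: A ≐ bool.
Bind A := bool; substituting into the remaining equation gives: tup3(U,list(list(char)),S1) ≐ tup3(pair(list(bool),pair(char,tup3(T3,T3,T3))),T3,tree(pair(bool,bool))).
Decompose tup3/3: U ≐ pair(list(bool),pair(char,tup3(T3,T3,T3))),  list(list(char)) ≐ T3,  S1 ≐ tree(pair(bool,bool)).
Bind U := pair(list(bool),pair(char,tup3(T3,T3,T3))); no other remaining equation mentions U.
Bind T3 := list(list(char)); no other remaining equation mentions T3. Substituting into the earlier bindings gives T2 := pair(char,tup3(list(list(char)),list(list(char)),list(list(char)))), U := pair(list(bool),pair(char,tup3(list(list(char)),list(list(char)),list(list(char))))).
Bind S1 := tree(pair(bool,bool)).
MGU = { T2 := pair(char,tup3(list(list(char)),list(list(char)),list(list(char)))), C := list(float), A := bool, U := pair(list(bool),pair(char,tup3(list(list(char)),list(list(char)),list(list(char))))), T3 := list(list(char)), S1 := tree(pair(bool,bool)) }, so U := pair(list(bool),pair(char,tup3(list(list(char)),list(list(char)),list(list(char))))).

pair(list(bool),pair(char,tup3(list(list(char)),list(list(char)),list(list(char)))))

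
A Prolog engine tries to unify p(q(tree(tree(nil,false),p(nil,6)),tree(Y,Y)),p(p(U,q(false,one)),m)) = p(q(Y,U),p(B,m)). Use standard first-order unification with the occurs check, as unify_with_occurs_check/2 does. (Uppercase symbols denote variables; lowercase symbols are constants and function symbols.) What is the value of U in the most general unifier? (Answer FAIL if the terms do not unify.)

tree(tree(tree(nil,false),p(nil,6)),tree(tree(nil,false),p(nil,6)))

Decompose p/2: q(tree(tree(nil,false),p(nil,6)),tree(Y,Y)) = q(Y,U),  p(p(U,q(false,one)),m) = p(B,m).
Decompose q/2: tree(tree(nil,false),p(nil,6)) = Y,  tree(Y,Y) = U.
Bind Y := tree(tree(nil,false),p(nil,6)); substituting into the one remaining equation that mentions Y gives: tree(tree(tree(nil,false),p(nil,6)),tree(tree(nil,false),p(nil,6))) = U.
Bind U := tree(tree(tree(nil,false),p(nil,6)),tree(tree(nil,false),p(nil,6))); substituting into the remaining equation gives: p(p(tree(tree(tree(nil,false),p(nil,6)),tree(tree(nil,false),p(nil,6))),q(false,one)),m) = p(B,m).
Decompose p/2: p(tree(tree(tree(nil,false),p(nil,6)),tree(tree(nil,false),p(nil,6))),q(false,one)) = B,  m = m.
Bind B := p(tree(tree(tree(nil,false),p(nil,6)),tree(tree(nil,false),p(nil,6))),q(false,one)); no other remaining equation mentions B.
Delete trivial equation m = m.
MGU = { Y -> tree(tree(nil,false),p(nil,6)), U -> tree(tree(tree(nil,false),p(nil,6)),tree(tree(nil,false),p(nil,6))), B -> p(tree(tree(tree(nil,false),p(nil,6)),tree(tree(nil,false),p(nil,6))),q(false,one)) }, so U -> tree(tree(tree(nil,false),p(nil,6)),tree(tree(nil,false),p(nil,6))).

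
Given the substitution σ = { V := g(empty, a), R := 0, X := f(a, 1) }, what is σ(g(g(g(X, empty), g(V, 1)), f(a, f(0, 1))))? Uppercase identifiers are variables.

g(g(g(f(a, 1), empty), g(g(empty, a), 1)), f(a, f(0, 1)))

Replace each occurrence of V with g(empty, a).
Replace each occurrence of X with f(a, 1).
Result: g(g(g(f(a, 1), empty), g(g(empty, a), 1)), f(a, f(0, 1))).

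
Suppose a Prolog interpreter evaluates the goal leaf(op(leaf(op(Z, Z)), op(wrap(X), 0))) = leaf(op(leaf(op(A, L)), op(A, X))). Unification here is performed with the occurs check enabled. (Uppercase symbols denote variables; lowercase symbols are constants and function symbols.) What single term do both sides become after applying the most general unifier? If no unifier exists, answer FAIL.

Decompose leaf/1: op(leaf(op(Z, Z)), op(wrap(X), 0)) = op(leaf(op(A, L)), op(A, X)).
Decompose op/2: leaf(op(Z, Z)) = leaf(op(A, L)),  op(wrap(X), 0) = op(A, X).
Decompose leaf/1: op(Z, Z) = op(A, L).
Decompose op/2: Z = A,  Z = L.
Bind Z := A; substituting into the one remaining equation that mentions Z gives: A = L.
Bind A := L; substituting into the remaining equation gives: op(wrap(X), 0) = op(L, X). Substituting into the earlier binding gives Z := L.
Decompose op/2: wrap(X) = L,  0 = X.
Bind L := wrap(X); no other remaining equation mentions L. Substituting into the earlier bindings gives Z := wrap(X), A := wrap(X).
Bind X := 0. Substituting into the earlier bindings gives Z := wrap(0), A := wrap(0), L := wrap(0).
Applying the MGU to either side gives leaf(op(leaf(op(wrap(0), wrap(0))), op(wrap(0), 0))).

leaf(op(leaf(op(wrap(0), wrap(0))), op(wrap(0), 0)))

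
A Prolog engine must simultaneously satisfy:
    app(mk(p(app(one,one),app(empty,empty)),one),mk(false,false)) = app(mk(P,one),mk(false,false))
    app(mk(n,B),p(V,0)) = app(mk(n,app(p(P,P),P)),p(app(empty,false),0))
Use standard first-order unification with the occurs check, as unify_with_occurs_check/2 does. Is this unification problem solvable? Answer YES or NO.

Decompose app/2: mk(p(app(one,one),app(empty,empty)),one) = mk(P,one),  mk(false,false) = mk(false,false).
Decompose mk/2: p(app(one,one),app(empty,empty)) = P,  one = one.
Bind P := p(app(one,one),app(empty,empty)); substituting into the one remaining equation that mentions P gives: app(mk(n,B),p(V,0)) = app(mk(n,app(p(p(app(one,one),app(empty,empty)),p(app(one,one),app(empty,empty))),p(app(one,one),app(empty,empty)))),p(app(empty,false),0)).
Delete trivial equation one = one.
Delete trivial equation mk(false,false) = mk(false,false).
Decompose app/2: mk(n,B) = mk(n,app(p(p(app(one,one),app(empty,empty)),p(app(one,one),app(empty,empty))),p(app(one,one),app(empty,empty)))),  p(V,0) = p(app(empty,false),0).
Decompose mk/2: n = n,  B = app(p(p(app(one,one),app(empty,empty)),p(app(one,one),app(empty,empty))),p(app(one,one),app(empty,empty))).
Delete trivial equation n = n.
Bind B := app(p(p(app(one,one),app(empty,empty)),p(app(one,one),app(empty,empty))),p(app(one,one),app(empty,empty))); no other remaining equation mentions B.
Decompose p/2: V = app(empty,false),  0 = 0.
Bind V := app(empty,false); no other remaining equation mentions V.
Delete trivial equation 0 = 0.
No equations remain and no clash or occurs-check failure arose, so a unifier exists.

YES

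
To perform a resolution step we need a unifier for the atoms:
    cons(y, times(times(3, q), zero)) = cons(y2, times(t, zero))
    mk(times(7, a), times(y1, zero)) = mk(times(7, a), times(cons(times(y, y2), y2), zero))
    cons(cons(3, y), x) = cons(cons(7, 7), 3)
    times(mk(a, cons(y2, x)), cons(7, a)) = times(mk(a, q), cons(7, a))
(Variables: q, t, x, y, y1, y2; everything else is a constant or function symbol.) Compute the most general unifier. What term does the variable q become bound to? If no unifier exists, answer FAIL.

FAIL

Decompose cons/2: y = y2,  times(times(3, q), zero) = times(t, zero).
Bind y := y2; substituting into the 2 remaining equations that mention y gives: mk(times(7, a), times(y1, zero)) = mk(times(7, a), times(cons(times(y2, y2), y2), zero)),  cons(cons(3, y2), x) = cons(cons(7, 7), 3).
Decompose times/2: times(3, q) = t,  zero = zero.
Bind t := times(3, q); no other remaining equation mentions t.
Delete trivial equation zero = zero.
Decompose mk/2: times(7, a) = times(7, a),  times(y1, zero) = times(cons(times(y2, y2), y2), zero).
Delete trivial equation times(7, a) = times(7, a).
Decompose times/2: y1 = cons(times(y2, y2), y2),  zero = zero.
Bind y1 := cons(times(y2, y2), y2); no other remaining equation mentions y1.
Delete trivial equation zero = zero.
Decompose cons/2: cons(3, y2) = cons(7, 7),  x = 3.
Decompose cons/2: 3 = 7,  y2 = 7.
Clash: constants 3 and 7 differ; no unifier exists.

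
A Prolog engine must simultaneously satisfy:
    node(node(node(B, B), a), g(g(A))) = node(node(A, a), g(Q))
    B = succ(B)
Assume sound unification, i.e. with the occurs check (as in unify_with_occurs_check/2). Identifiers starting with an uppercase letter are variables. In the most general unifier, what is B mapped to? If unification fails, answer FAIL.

FAIL

Decompose node/2: node(node(B, B), a) = node(A, a),  g(g(A)) = g(Q).
Decompose node/2: node(B, B) = A,  a = a.
Bind A := node(B, B); substituting into the one remaining equation that mentions A gives: g(g(node(B, B))) = g(Q).
Delete trivial equation a = a.
Decompose g/1: g(node(B, B)) = Q.
Bind Q := g(node(B, B)); no other remaining equation mentions Q.
Occurs check fails: B occurs in succ(B); the equation B = succ(B) has no finite solution.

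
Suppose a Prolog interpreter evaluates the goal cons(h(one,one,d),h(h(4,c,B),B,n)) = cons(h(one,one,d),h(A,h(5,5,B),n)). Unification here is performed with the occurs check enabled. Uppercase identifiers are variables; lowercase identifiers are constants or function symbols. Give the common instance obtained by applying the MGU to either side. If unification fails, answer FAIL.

Decompose cons/2: h(one,one,d) = h(one,one,d),  h(h(4,c,B),B,n) = h(A,h(5,5,B),n).
Delete trivial equation h(one,one,d) = h(one,one,d).
Decompose h/3: h(4,c,B) = A,  B = h(5,5,B),  n = n.
Bind A := h(4,c,B); no other remaining equation mentions A.
Occurs check fails: B occurs in h(5,5,B); the equation B = h(5,5,B) has no finite solution.

FAIL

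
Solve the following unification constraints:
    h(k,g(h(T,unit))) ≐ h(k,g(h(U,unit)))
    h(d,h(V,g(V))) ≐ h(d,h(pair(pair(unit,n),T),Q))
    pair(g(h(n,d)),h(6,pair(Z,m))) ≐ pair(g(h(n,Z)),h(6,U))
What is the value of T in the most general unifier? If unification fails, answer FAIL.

Decompose h/2: k ≐ k,  g(h(T,unit)) ≐ g(h(U,unit)).
Delete trivial equation k ≐ k.
Decompose g/1: h(T,unit) ≐ h(U,unit).
Decompose h/2: T ≐ U,  unit ≐ unit.
Bind T := U; substituting into the one remaining equation that mentions T gives: h(d,h(V,g(V))) ≐ h(d,h(pair(pair(unit,n),U),Q)).
Delete trivial equation unit ≐ unit.
Decompose h/2: d ≐ d,  h(V,g(V)) ≐ h(pair(pair(unit,n),U),Q).
Delete trivial equation d ≐ d.
Decompose h/2: V ≐ pair(pair(unit,n),U),  g(V) ≐ Q.
Bind V := pair(pair(unit,n),U); substituting into the one remaining equation that mentions V gives: g(pair(pair(unit,n),U)) ≐ Q.
Bind Q := g(pair(pair(unit,n),U)); no other remaining equation mentions Q.
Decompose pair/2: g(h(n,d)) ≐ g(h(n,Z)),  h(6,pair(Z,m)) ≐ h(6,U).
Decompose g/1: h(n,d) ≐ h(n,Z).
Decompose h/2: n ≐ n,  d ≐ Z.
Delete trivial equation n ≐ n.
Bind Z := d; substituting into the remaining equation gives: h(6,pair(d,m)) ≐ h(6,U).
Decompose h/2: 6 ≐ 6,  pair(d,m) ≐ U.
Delete trivial equation 6 ≐ 6.
Bind U := pair(d,m). Substituting into the earlier bindings gives T := pair(d,m), V := pair(pair(unit,n),pair(d,m)), Q := g(pair(pair(unit,n),pair(d,m))).
MGU = { T := pair(d,m), V := pair(pair(unit,n),pair(d,m)), Q := g(pair(pair(unit,n),pair(d,m))), Z := d, U := pair(d,m) }, so T := pair(d,m).

pair(d,m)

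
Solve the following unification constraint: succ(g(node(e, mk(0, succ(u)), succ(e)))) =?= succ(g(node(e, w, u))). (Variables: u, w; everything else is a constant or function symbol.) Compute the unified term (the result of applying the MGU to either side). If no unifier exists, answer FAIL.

succ(g(node(e, mk(0, succ(succ(e))), succ(e))))

Decompose succ/1: g(node(e, mk(0, succ(u)), succ(e))) =?= g(node(e, w, u)).
Decompose g/1: node(e, mk(0, succ(u)), succ(e)) =?= node(e, w, u).
Decompose node/3: e =?= e,  mk(0, succ(u)) =?= w,  succ(e) =?= u.
Delete trivial equation e =?= e.
Bind w := mk(0, succ(u)); no other remaining equation mentions w.
Bind u := succ(e). Substituting into the earlier binding gives w := mk(0, succ(succ(e))).
Applying the MGU to either side gives succ(g(node(e, mk(0, succ(succ(e))), succ(e)))).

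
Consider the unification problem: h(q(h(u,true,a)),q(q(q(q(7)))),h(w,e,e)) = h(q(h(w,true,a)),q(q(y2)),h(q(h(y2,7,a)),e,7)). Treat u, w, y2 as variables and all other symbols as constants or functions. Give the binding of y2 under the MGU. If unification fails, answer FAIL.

Decompose h/3: q(h(u,true,a)) = q(h(w,true,a)),  q(q(q(q(7)))) = q(q(y2)),  h(w,e,e) = h(q(h(y2,7,a)),e,7).
Decompose q/1: h(u,true,a) = h(w,true,a).
Decompose h/3: u = w,  true = true,  a = a.
Bind u := w; no other remaining equation mentions u.
Delete trivial equation true = true.
Delete trivial equation a = a.
Decompose q/1: q(q(q(7))) = q(y2).
Decompose q/1: q(q(7)) = y2.
Bind y2 := q(q(7)); substituting into the remaining equation gives: h(w,e,e) = h(q(h(q(q(7)),7,a)),e,7).
Decompose h/3: w = q(h(q(q(7)),7,a)),  e = e,  e = 7.
Bind w := q(h(q(q(7)),7,a)); no other remaining equation mentions w. Substituting into the earlier binding gives u := q(h(q(q(7)),7,a)).
Delete trivial equation e = e.
Clash: constants e and 7 differ; no unifier exists.

FAIL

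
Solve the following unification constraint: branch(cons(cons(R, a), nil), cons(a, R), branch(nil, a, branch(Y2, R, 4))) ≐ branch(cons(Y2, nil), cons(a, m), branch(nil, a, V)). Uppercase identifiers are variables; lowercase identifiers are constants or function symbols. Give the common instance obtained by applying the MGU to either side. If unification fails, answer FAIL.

Decompose branch/3: cons(cons(R, a), nil) ≐ cons(Y2, nil),  cons(a, R) ≐ cons(a, m),  branch(nil, a, branch(Y2, R, 4)) ≐ branch(nil, a, V).
Decompose cons/2: cons(R, a) ≐ Y2,  nil ≐ nil.
Bind Y2 := cons(R, a); substituting into the one remaining equation that mentions Y2 gives: branch(nil, a, branch(cons(R, a), R, 4)) ≐ branch(nil, a, V).
Delete trivial equation nil ≐ nil.
Decompose cons/2: a ≐ a,  R ≐ m.
Delete trivial equation a ≐ a.
Bind R := m; substituting into the remaining equation gives: branch(nil, a, branch(cons(m, a), m, 4)) ≐ branch(nil, a, V). Substituting into the earlier binding gives Y2 := cons(m, a).
Decompose branch/3: nil ≐ nil,  a ≐ a,  branch(cons(m, a), m, 4) ≐ V.
Delete trivial equation nil ≐ nil.
Delete trivial equation a ≐ a.
Bind V := branch(cons(m, a), m, 4).
Applying the MGU to either side gives branch(cons(cons(m, a), nil), cons(a, m), branch(nil, a, branch(cons(m, a), m, 4))).

branch(cons(cons(m, a), nil), cons(a, m), branch(nil, a, branch(cons(m, a), m, 4)))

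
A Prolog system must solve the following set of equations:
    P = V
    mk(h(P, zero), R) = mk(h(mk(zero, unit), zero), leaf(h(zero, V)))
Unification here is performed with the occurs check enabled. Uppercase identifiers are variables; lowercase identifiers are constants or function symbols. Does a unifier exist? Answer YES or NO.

Bind P := V; substituting into the remaining equation gives: mk(h(V, zero), R) = mk(h(mk(zero, unit), zero), leaf(h(zero, V))).
Decompose mk/2: h(V, zero) = h(mk(zero, unit), zero),  R = leaf(h(zero, V)).
Decompose h/2: V = mk(zero, unit),  zero = zero.
Bind V := mk(zero, unit); substituting into the one remaining equation that mentions V gives: R = leaf(h(zero, mk(zero, unit))). Substituting into the earlier binding gives P := mk(zero, unit).
Delete trivial equation zero = zero.
Bind R := leaf(h(zero, mk(zero, unit))).
No equations remain and no clash or occurs-check failure arose, so a unifier exists.

YES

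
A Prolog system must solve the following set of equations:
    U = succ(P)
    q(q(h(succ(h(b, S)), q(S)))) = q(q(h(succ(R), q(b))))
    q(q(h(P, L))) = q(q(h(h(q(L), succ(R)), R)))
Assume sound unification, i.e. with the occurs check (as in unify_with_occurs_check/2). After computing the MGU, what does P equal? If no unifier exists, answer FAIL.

Bind U := succ(P); no other remaining equation mentions U.
Decompose q/1: q(h(succ(h(b, S)), q(S))) = q(h(succ(R), q(b))).
Decompose q/1: h(succ(h(b, S)), q(S)) = h(succ(R), q(b)).
Decompose h/2: succ(h(b, S)) = succ(R),  q(S) = q(b).
Decompose succ/1: h(b, S) = R.
Bind R := h(b, S); substituting into the one remaining equation that mentions R gives: q(q(h(P, L))) = q(q(h(h(q(L), succ(h(b, S))), h(b, S)))).
Decompose q/1: S = b.
Bind S := b; substituting into the remaining equation gives: q(q(h(P, L))) = q(q(h(h(q(L), succ(h(b, b))), h(b, b)))). Substituting into the earlier binding gives R := h(b, b).
Decompose q/1: q(h(P, L)) = q(h(h(q(L), succ(h(b, b))), h(b, b))).
Decompose q/1: h(P, L) = h(h(q(L), succ(h(b, b))), h(b, b)).
Decompose h/2: P = h(q(L), succ(h(b, b))),  L = h(b, b).
Bind P := h(q(L), succ(h(b, b))); no other remaining equation mentions P. Substituting into the earlier binding gives U := succ(h(q(L), succ(h(b, b)))).
Bind L := h(b, b). Substituting into the earlier bindings gives U := succ(h(q(h(b, b)), succ(h(b, b)))), P := h(q(h(b, b)), succ(h(b, b))).
MGU = { U ↦ succ(h(q(h(b, b)), succ(h(b, b)))), R ↦ h(b, b), S ↦ b, P ↦ h(q(h(b, b)), succ(h(b, b))), L ↦ h(b, b) }, so P ↦ h(q(h(b, b)), succ(h(b, b))).

h(q(h(b, b)), succ(h(b, b)))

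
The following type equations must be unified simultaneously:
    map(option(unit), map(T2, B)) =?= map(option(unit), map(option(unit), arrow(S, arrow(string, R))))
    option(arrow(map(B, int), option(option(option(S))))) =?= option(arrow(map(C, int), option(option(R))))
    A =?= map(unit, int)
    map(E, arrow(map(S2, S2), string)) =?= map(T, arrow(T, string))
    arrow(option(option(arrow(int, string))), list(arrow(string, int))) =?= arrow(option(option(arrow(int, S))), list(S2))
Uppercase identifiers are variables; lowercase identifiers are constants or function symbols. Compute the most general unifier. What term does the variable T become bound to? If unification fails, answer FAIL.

map(arrow(string, int), arrow(string, int))

Decompose map/2: option(unit) =?= option(unit),  map(T2, B) =?= map(option(unit), arrow(S, arrow(string, R))).
Delete trivial equation option(unit) =?= option(unit).
Decompose map/2: T2 =?= option(unit),  B =?= arrow(S, arrow(string, R)).
Bind T2 := option(unit); no other remaining equation mentions T2.
Bind B := arrow(S, arrow(string, R)); substituting into the one remaining equation that mentions B gives: option(arrow(map(arrow(S, arrow(string, R)), int), option(option(option(S))))) =?= option(arrow(map(C, int), option(option(R)))).
Decompose option/1: arrow(map(arrow(S, arrow(string, R)), int), option(option(option(S)))) =?= arrow(map(C, int), option(option(R))).
Decompose arrow/2: map(arrow(S, arrow(string, R)), int) =?= map(C, int),  option(option(option(S))) =?= option(option(R)).
Decompose map/2: arrow(S, arrow(string, R)) =?= C,  int =?= int.
Bind C := arrow(S, arrow(string, R)); no other remaining equation mentions C.
Delete trivial equation int =?= int.
Decompose option/1: option(option(S)) =?= option(R).
Decompose option/1: option(S) =?= R.
Bind R := option(S); no other remaining equation mentions R. Substituting into the earlier bindings gives B := arrow(S, arrow(string, option(S))), C := arrow(S, arrow(string, option(S))).
Bind A := map(unit, int); no other remaining equation mentions A.
Decompose map/2: E =?= T,  arrow(map(S2, S2), string) =?= arrow(T, string).
Bind E := T; no other remaining equation mentions E.
Decompose arrow/2: map(S2, S2) =?= T,  string =?= string.
Bind T := map(S2, S2); no other remaining equation mentions T. Substituting into the earlier binding gives E := map(S2, S2).
Delete trivial equation string =?= string.
Decompose arrow/2: option(option(arrow(int, string))) =?= option(option(arrow(int, S))),  list(arrow(string, int)) =?= list(S2).
Decompose option/1: option(arrow(int, string)) =?= option(arrow(int, S)).
Decompose option/1: arrow(int, string) =?= arrow(int, S).
Decompose arrow/2: int =?= int,  string =?= S.
Delete trivial equation int =?= int.
Bind S := string; no other remaining equation mentions S. Substituting into the earlier bindings gives B := arrow(string, arrow(string, option(string))), C := arrow(string, arrow(string, option(string))), R := option(string).
Decompose list/1: arrow(string, int) =?= S2.
Bind S2 := arrow(string, int). Substituting into the earlier bindings gives E := map(arrow(string, int), arrow(string, int)), T := map(arrow(string, int), arrow(string, int)).
MGU = { T2 -> option(unit), B -> arrow(string, arrow(string, option(string))), C -> arrow(string, arrow(string, option(string))), R -> option(string), A -> map(unit, int), E -> map(arrow(string, int), arrow(string, int)), T -> map(arrow(string, int), arrow(string, int)), S -> string, S2 -> arrow(string, int) }, so T -> map(arrow(string, int), arrow(string, int)).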